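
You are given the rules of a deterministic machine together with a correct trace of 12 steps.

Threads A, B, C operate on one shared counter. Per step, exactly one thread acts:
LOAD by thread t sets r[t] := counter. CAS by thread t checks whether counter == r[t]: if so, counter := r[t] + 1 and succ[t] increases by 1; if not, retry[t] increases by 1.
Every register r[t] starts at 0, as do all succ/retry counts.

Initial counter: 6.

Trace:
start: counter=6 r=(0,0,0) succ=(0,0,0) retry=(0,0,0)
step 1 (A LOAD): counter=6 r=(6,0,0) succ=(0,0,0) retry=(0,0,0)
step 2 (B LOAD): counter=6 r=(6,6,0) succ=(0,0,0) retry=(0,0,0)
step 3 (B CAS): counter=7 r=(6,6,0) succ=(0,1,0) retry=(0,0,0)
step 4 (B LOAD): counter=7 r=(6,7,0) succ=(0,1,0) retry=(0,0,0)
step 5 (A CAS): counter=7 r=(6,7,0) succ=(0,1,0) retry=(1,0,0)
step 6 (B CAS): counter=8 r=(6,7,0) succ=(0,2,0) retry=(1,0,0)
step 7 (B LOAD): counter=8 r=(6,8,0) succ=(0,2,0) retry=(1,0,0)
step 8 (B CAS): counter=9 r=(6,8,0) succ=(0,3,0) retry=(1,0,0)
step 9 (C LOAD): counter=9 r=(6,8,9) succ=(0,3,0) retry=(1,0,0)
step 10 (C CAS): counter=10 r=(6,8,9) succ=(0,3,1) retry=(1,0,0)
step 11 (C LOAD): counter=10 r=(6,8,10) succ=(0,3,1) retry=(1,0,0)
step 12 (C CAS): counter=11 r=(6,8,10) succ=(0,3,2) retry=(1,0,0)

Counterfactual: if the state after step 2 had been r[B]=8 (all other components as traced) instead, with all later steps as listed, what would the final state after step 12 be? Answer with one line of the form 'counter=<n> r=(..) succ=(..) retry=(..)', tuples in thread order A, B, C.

counter=10 r=(6,7,9) succ=(1,1,2) retry=(0,2,0)

state after step 2 := counter=6 r=(6,8,0) succ=(0,0,0) retry=(0,0,0)
step 3 (B CAS): counter=6 r=(6,8,0) succ=(0,0,0) retry=(0,1,0)
step 4 (B LOAD): counter=6 r=(6,6,0) succ=(0,0,0) retry=(0,1,0)
step 5 (A CAS): counter=7 r=(6,6,0) succ=(1,0,0) retry=(0,1,0)
step 6 (B CAS): counter=7 r=(6,6,0) succ=(1,0,0) retry=(0,2,0)
step 7 (B LOAD): counter=7 r=(6,7,0) succ=(1,0,0) retry=(0,2,0)
step 8 (B CAS): counter=8 r=(6,7,0) succ=(1,1,0) retry=(0,2,0)
step 9 (C LOAD): counter=8 r=(6,7,8) succ=(1,1,0) retry=(0,2,0)
step 10 (C CAS): counter=9 r=(6,7,8) succ=(1,1,1) retry=(0,2,0)
step 11 (C LOAD): counter=9 r=(6,7,9) succ=(1,1,1) retry=(0,2,0)
step 12 (C CAS): counter=10 r=(6,7,9) succ=(1,1,2) retry=(0,2,0)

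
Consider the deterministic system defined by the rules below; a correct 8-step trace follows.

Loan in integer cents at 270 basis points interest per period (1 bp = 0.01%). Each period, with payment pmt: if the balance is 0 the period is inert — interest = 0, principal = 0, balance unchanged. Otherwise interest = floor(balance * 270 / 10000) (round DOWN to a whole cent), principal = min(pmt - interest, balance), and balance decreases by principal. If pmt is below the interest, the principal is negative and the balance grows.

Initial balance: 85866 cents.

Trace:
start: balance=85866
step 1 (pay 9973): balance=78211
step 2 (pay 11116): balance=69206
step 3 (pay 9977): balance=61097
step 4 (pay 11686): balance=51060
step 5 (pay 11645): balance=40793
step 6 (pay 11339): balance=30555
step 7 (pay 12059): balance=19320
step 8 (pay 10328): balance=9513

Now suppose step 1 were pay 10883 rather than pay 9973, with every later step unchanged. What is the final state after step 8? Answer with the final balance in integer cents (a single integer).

8418

(re-executing from step 1 with the substitution; state before step 1: balance=85866)
step 1 (pay 10883): balance=77301
step 2 (pay 11116): balance=68272
step 3 (pay 9977): balance=60138
step 4 (pay 11686): balance=50075
step 5 (pay 11645): balance=39782
step 6 (pay 11339): balance=29517
step 7 (pay 12059): balance=18254
step 8 (pay 10328): balance=8418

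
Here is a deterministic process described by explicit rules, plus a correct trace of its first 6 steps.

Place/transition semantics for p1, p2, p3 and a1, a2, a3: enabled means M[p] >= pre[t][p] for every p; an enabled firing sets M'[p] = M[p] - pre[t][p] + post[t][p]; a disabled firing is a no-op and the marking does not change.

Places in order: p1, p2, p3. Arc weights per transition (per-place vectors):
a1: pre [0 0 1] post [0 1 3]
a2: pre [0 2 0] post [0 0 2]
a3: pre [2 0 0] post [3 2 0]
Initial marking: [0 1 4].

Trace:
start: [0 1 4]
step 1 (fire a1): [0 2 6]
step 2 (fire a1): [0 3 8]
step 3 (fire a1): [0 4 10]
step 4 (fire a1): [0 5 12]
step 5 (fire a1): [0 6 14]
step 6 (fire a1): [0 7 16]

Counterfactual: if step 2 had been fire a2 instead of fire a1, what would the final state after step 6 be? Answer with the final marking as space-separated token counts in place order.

0 4 16

(re-executing from step 2 with the substitution; state before step 2: [0 2 6])
step 2 (fire a2): [0 0 8]
step 3 (fire a1): [0 1 10]
step 4 (fire a1): [0 2 12]
step 5 (fire a1): [0 3 14]
step 6 (fire a1): [0 4 16]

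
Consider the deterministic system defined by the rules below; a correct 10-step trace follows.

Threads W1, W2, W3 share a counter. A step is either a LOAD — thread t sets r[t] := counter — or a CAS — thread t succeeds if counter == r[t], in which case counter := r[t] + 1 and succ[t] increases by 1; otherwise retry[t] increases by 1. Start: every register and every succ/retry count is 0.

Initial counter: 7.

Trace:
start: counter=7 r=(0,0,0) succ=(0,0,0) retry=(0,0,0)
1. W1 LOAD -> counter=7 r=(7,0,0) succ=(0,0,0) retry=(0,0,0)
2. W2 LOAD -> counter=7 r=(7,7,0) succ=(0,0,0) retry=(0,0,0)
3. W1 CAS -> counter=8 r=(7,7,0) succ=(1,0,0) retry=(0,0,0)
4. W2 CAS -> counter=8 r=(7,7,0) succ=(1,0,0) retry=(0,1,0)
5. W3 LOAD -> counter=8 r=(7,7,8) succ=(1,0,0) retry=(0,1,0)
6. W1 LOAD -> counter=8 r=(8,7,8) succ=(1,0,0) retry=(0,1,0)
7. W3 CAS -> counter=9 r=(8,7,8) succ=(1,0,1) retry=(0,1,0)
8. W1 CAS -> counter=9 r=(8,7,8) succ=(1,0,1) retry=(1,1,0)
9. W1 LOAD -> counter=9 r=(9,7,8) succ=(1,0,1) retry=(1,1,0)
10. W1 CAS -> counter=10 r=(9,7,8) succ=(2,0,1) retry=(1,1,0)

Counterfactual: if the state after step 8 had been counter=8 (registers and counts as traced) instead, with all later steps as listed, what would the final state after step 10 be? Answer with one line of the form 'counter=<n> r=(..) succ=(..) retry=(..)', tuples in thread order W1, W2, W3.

state after step 8 := counter=8 r=(8,7,8) succ=(1,0,1) retry=(1,1,0)
9. W1 LOAD -> counter=8 r=(8,7,8) succ=(1,0,1) retry=(1,1,0)
10. W1 CAS -> counter=9 r=(8,7,8) succ=(2,0,1) retry=(1,1,0)

counter=9 r=(8,7,8) succ=(2,0,1) retry=(1,1,0)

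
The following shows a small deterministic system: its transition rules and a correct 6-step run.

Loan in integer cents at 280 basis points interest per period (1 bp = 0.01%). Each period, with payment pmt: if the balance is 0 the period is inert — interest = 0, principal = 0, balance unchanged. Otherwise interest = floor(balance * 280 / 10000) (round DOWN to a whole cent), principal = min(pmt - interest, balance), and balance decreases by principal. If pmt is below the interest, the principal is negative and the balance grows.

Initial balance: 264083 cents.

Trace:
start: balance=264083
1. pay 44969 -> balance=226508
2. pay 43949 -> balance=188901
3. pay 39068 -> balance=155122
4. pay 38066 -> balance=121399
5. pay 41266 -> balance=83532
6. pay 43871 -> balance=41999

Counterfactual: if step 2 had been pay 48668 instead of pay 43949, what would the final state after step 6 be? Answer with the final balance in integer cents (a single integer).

36729

(re-executing from step 2 with the substitution; state before step 2: balance=226508)
2. pay 48668 -> balance=184182
3. pay 39068 -> balance=150271
4. pay 38066 -> balance=116412
5. pay 41266 -> balance=78405
6. pay 43871 -> balance=36729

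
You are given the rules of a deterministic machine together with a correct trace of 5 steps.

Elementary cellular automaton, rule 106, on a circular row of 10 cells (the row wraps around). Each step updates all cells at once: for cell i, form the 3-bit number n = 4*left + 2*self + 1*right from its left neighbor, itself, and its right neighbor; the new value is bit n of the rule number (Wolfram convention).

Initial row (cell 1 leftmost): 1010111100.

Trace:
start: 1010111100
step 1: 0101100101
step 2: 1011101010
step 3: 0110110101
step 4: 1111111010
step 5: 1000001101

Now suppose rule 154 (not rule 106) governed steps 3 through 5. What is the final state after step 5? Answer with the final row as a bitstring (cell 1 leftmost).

1100010000

(re-executing steps 3..5 under rule 154; state before step 3: 1011101010)
step 3: 0011000000
step 4: 0110100000
step 5: 1100010000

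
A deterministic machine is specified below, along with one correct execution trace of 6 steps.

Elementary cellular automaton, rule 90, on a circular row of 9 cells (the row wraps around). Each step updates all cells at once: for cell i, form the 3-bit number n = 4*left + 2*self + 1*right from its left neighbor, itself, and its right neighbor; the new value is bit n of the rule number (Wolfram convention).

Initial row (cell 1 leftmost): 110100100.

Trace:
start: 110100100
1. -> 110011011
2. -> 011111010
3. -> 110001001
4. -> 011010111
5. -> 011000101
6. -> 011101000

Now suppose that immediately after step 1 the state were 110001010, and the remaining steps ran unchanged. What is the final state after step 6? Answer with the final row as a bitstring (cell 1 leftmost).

100010011

state after step 1 := 110001010
2. -> 111010000
3. -> 101001001
4. -> 100110111
5. -> 111110100
6. -> 100010011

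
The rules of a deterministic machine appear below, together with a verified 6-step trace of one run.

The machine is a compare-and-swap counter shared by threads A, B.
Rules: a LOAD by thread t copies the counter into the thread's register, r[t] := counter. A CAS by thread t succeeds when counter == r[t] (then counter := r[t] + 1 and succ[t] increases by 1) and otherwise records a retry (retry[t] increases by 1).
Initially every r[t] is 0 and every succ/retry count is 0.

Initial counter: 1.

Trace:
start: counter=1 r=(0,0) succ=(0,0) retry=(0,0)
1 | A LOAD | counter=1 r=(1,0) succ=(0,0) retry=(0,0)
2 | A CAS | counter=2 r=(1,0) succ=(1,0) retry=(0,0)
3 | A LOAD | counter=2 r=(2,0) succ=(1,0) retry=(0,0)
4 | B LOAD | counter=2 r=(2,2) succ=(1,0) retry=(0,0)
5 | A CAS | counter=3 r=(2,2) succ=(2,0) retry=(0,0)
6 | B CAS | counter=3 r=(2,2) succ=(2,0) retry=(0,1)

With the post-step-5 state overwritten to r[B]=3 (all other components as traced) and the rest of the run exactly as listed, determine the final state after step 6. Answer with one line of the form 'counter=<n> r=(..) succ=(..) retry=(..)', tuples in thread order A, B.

counter=4 r=(2,3) succ=(2,1) retry=(0,0)

state after step 5 := counter=3 r=(2,3) succ=(2,0) retry=(0,0)
6 | B CAS | counter=4 r=(2,3) succ=(2,1) retry=(0,0)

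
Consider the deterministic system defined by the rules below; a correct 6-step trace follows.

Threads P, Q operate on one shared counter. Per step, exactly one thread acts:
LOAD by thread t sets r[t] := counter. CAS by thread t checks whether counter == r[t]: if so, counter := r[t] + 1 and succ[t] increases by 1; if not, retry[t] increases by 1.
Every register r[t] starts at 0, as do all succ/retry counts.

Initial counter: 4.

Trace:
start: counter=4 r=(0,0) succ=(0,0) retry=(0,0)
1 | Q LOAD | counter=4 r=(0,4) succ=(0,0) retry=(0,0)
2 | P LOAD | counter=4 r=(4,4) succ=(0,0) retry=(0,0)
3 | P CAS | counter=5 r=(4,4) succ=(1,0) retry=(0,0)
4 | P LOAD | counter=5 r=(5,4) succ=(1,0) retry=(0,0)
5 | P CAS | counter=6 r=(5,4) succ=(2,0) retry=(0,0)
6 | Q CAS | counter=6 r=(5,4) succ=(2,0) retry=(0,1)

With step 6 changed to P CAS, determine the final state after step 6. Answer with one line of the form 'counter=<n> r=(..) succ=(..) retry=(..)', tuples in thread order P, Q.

(re-executing from step 6 with the substitution; state before step 6: counter=6 r=(5,4) succ=(2,0) retry=(0,0))
6 | P CAS | counter=6 r=(5,4) succ=(2,0) retry=(1,0)

counter=6 r=(5,4) succ=(2,0) retry=(1,0)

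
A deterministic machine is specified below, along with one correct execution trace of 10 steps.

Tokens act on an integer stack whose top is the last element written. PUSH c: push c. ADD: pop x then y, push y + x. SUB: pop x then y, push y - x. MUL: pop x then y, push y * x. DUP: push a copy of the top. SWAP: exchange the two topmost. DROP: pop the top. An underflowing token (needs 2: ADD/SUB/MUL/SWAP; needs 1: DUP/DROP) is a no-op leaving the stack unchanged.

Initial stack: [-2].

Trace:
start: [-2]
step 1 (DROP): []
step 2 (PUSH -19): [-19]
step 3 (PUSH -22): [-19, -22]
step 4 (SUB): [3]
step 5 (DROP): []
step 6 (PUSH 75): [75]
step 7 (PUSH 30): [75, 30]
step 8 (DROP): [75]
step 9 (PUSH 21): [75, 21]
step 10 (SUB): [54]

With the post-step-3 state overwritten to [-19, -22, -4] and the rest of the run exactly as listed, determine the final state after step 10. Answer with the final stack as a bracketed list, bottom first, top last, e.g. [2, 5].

[-19, 54]

state after step 3 := [-19, -22, -4]
step 4 (SUB): [-19, -18]
step 5 (DROP): [-19]
step 6 (PUSH 75): [-19, 75]
step 7 (PUSH 30): [-19, 75, 30]
step 8 (DROP): [-19, 75]
step 9 (PUSH 21): [-19, 75, 21]
step 10 (SUB): [-19, 54]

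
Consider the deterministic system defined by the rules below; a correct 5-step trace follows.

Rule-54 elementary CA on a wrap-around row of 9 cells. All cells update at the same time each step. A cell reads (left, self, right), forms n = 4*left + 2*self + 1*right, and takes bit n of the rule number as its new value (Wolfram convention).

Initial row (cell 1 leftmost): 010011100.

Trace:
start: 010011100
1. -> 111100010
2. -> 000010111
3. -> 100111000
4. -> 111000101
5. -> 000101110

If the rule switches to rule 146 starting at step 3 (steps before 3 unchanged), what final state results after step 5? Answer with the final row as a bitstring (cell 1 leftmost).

100000010

(re-executing steps 3..5 under rule 146; state before step 3: 000010111)
3. -> 100100010
4. -> 011010100
5. -> 100000010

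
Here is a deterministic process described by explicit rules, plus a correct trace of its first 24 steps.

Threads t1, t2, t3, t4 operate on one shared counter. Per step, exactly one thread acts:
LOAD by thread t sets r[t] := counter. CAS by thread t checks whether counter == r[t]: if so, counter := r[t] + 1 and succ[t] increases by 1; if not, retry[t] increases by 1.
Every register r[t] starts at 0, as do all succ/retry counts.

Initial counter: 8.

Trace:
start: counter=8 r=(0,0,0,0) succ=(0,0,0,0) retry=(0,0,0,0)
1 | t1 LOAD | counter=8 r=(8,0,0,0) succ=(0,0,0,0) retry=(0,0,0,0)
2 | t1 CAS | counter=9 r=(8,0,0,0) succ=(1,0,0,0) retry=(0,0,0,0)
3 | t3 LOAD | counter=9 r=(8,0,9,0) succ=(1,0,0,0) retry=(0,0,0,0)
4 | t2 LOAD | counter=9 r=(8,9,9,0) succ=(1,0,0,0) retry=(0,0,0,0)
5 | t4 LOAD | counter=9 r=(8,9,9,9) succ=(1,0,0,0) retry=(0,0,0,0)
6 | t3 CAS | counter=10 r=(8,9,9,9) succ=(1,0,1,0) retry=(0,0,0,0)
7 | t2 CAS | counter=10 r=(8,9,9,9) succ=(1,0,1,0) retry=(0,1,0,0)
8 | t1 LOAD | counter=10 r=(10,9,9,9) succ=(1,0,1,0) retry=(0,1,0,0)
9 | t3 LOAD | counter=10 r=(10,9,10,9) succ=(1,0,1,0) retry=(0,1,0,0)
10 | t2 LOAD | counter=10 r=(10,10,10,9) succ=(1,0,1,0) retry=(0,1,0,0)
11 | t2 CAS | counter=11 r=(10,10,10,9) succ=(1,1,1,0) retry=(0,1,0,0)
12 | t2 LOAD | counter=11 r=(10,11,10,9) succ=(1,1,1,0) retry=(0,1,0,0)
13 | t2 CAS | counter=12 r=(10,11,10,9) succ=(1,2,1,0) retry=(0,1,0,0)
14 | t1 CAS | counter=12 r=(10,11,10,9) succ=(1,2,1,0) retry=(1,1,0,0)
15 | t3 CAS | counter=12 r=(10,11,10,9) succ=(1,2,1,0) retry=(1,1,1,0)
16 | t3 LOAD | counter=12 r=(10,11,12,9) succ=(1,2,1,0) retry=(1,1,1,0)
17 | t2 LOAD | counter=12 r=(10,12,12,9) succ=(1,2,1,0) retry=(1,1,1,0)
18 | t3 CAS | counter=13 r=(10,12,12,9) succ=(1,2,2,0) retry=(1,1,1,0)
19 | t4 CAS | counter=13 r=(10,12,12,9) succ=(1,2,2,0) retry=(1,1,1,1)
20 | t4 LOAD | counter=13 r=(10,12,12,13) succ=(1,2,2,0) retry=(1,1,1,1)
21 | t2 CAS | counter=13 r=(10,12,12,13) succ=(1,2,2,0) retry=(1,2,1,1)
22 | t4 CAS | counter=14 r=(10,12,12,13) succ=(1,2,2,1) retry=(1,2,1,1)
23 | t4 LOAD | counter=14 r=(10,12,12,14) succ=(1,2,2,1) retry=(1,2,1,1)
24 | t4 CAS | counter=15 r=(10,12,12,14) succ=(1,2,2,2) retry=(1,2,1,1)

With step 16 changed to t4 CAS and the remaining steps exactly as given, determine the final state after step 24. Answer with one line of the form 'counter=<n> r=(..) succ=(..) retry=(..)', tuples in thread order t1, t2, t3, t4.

(re-executing from step 16 with the substitution; state before step 16: counter=12 r=(10,11,10,9) succ=(1,2,1,0) retry=(1,1,1,0))
16 | t4 CAS | counter=12 r=(10,11,10,9) succ=(1,2,1,0) retry=(1,1,1,1)
17 | t2 LOAD | counter=12 r=(10,12,10,9) succ=(1,2,1,0) retry=(1,1,1,1)
18 | t3 CAS | counter=12 r=(10,12,10,9) succ=(1,2,1,0) retry=(1,1,2,1)
19 | t4 CAS | counter=12 r=(10,12,10,9) succ=(1,2,1,0) retry=(1,1,2,2)
20 | t4 LOAD | counter=12 r=(10,12,10,12) succ=(1,2,1,0) retry=(1,1,2,2)
21 | t2 CAS | counter=13 r=(10,12,10,12) succ=(1,3,1,0) retry=(1,1,2,2)
22 | t4 CAS | counter=13 r=(10,12,10,12) succ=(1,3,1,0) retry=(1,1,2,3)
23 | t4 LOAD | counter=13 r=(10,12,10,13) succ=(1,3,1,0) retry=(1,1,2,3)
24 | t4 CAS | counter=14 r=(10,12,10,13) succ=(1,3,1,1) retry=(1,1,2,3)

counter=14 r=(10,12,10,13) succ=(1,3,1,1) retry=(1,1,2,3)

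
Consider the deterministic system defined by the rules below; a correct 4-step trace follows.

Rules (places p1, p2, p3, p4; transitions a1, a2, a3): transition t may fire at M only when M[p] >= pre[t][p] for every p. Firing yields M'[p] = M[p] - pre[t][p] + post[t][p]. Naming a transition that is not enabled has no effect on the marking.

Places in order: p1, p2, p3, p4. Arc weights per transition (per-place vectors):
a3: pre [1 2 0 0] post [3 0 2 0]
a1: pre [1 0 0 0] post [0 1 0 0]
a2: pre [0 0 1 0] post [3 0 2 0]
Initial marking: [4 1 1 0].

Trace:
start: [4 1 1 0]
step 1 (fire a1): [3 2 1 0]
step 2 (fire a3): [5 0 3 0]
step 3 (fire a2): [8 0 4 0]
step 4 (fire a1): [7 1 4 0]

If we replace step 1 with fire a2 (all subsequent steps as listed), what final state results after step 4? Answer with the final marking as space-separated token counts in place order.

9 2 3 0

(re-executing from step 1 with the substitution; state before step 1: [4 1 1 0])
step 1 (fire a2): [7 1 2 0]
step 2 (fire a3): [7 1 2 0]
step 3 (fire a2): [10 1 3 0]
step 4 (fire a1): [9 2 3 0]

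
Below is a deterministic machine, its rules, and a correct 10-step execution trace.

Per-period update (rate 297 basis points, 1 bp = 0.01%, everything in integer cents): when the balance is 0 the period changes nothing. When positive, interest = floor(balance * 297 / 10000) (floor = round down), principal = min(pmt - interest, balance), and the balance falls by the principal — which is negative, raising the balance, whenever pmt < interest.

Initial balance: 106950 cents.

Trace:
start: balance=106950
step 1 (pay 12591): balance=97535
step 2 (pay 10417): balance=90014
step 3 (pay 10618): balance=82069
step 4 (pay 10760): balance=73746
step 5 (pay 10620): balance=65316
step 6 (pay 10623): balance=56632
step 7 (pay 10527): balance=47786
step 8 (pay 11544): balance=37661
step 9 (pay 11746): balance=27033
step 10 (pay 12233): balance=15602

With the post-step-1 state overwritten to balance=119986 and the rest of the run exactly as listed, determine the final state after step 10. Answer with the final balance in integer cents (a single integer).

state after step 1 := balance=119986
step 2 (pay 10417): balance=113132
step 3 (pay 10618): balance=105874
step 4 (pay 10760): balance=98258
step 5 (pay 10620): balance=90556
step 6 (pay 10623): balance=82622
step 7 (pay 10527): balance=74548
step 8 (pay 11544): balance=65218
step 9 (pay 11746): balance=55408
step 10 (pay 12233): balance=44820

44820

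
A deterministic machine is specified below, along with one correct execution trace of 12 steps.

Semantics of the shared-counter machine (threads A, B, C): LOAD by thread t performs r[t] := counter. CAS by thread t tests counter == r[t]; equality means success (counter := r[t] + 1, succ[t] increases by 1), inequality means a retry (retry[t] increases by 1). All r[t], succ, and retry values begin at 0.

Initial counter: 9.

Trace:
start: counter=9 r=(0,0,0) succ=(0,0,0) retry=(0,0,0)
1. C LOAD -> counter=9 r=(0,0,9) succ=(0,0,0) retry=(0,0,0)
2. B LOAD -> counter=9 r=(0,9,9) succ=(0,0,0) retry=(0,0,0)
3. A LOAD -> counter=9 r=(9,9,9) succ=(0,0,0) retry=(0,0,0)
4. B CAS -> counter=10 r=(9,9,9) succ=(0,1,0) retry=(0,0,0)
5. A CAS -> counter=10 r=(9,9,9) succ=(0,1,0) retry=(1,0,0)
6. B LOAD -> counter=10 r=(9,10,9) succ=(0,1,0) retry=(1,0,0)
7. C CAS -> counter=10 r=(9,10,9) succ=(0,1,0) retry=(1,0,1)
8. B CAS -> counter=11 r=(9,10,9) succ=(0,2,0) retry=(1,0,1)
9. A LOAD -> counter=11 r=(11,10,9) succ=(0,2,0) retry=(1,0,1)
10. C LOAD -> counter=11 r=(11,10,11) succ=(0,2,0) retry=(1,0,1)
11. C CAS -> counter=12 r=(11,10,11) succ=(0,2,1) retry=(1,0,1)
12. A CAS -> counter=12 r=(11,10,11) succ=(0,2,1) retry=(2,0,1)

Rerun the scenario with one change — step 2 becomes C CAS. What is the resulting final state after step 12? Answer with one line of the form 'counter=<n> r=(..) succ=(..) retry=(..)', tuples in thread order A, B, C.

counter=13 r=(12,11,12) succ=(1,1,2) retry=(1,1,1)

(re-executing from step 2 with the substitution; state before step 2: counter=9 r=(0,0,9) succ=(0,0,0) retry=(0,0,0))
2. C CAS -> counter=10 r=(0,0,9) succ=(0,0,1) retry=(0,0,0)
3. A LOAD -> counter=10 r=(10,0,9) succ=(0,0,1) retry=(0,0,0)
4. B CAS -> counter=10 r=(10,0,9) succ=(0,0,1) retry=(0,1,0)
5. A CAS -> counter=11 r=(10,0,9) succ=(1,0,1) retry=(0,1,0)
6. B LOAD -> counter=11 r=(10,11,9) succ=(1,0,1) retry=(0,1,0)
7. C CAS -> counter=11 r=(10,11,9) succ=(1,0,1) retry=(0,1,1)
8. B CAS -> counter=12 r=(10,11,9) succ=(1,1,1) retry=(0,1,1)
9. A LOAD -> counter=12 r=(12,11,9) succ=(1,1,1) retry=(0,1,1)
10. C LOAD -> counter=12 r=(12,11,12) succ=(1,1,1) retry=(0,1,1)
11. C CAS -> counter=13 r=(12,11,12) succ=(1,1,2) retry=(0,1,1)
12. A CAS -> counter=13 r=(12,11,12) succ=(1,1,2) retry=(1,1,1)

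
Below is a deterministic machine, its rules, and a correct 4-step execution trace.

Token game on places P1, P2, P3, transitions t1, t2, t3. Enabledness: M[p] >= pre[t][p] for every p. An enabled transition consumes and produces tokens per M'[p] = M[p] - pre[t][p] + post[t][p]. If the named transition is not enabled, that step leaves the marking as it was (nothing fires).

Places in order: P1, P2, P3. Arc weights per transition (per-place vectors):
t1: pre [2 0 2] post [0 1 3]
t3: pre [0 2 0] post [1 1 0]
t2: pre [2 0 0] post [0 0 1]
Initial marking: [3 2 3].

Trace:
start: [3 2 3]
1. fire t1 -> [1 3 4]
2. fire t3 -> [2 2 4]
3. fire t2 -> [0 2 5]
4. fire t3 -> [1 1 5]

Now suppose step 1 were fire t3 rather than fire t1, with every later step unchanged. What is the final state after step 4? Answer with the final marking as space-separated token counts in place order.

2 1 4

(re-executing from step 1 with the substitution; state before step 1: [3 2 3])
1. fire t3 -> [4 1 3]
2. fire t3 -> [4 1 3]
3. fire t2 -> [2 1 4]
4. fire t3 -> [2 1 4]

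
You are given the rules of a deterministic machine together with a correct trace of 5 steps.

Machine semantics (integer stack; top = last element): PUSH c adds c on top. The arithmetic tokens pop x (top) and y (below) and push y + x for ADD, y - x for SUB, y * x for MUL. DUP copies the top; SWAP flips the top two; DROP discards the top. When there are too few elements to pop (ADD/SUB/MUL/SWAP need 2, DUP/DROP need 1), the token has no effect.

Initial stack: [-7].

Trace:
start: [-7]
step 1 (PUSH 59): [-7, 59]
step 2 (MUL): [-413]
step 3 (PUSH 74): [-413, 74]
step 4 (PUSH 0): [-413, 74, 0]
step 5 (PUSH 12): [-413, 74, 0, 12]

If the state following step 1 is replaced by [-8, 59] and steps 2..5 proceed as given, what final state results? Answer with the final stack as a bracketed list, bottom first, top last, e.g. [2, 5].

state after step 1 := [-8, 59]
step 2 (MUL): [-472]
step 3 (PUSH 74): [-472, 74]
step 4 (PUSH 0): [-472, 74, 0]
step 5 (PUSH 12): [-472, 74, 0, 12]

[-472, 74, 0, 12]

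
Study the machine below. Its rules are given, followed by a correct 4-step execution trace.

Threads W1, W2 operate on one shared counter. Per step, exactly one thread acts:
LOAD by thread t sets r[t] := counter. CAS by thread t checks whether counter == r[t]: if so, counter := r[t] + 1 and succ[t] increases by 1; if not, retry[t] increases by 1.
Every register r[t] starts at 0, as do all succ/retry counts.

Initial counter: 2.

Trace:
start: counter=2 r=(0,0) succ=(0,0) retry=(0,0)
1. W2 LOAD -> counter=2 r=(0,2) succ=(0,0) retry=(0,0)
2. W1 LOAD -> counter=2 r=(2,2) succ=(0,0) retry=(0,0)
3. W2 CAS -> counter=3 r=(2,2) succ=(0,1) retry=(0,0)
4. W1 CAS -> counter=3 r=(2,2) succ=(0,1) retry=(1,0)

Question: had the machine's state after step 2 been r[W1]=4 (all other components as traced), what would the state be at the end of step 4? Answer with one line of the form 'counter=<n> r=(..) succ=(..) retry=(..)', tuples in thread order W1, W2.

counter=3 r=(4,2) succ=(0,1) retry=(1,0)

state after step 2 := counter=2 r=(4,2) succ=(0,0) retry=(0,0)
3. W2 CAS -> counter=3 r=(4,2) succ=(0,1) retry=(0,0)
4. W1 CAS -> counter=3 r=(4,2) succ=(0,1) retry=(1,0)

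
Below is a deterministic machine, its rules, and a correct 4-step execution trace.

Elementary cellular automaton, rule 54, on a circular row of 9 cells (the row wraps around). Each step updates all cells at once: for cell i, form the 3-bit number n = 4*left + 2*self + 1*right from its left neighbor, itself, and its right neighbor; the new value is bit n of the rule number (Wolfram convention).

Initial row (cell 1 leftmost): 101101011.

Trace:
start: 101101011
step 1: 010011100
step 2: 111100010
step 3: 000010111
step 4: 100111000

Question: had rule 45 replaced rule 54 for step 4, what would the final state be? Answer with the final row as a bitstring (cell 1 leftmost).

(re-executing step 4 under rule 45; state before step 4: 000010111)
step 4: 011011100

011011100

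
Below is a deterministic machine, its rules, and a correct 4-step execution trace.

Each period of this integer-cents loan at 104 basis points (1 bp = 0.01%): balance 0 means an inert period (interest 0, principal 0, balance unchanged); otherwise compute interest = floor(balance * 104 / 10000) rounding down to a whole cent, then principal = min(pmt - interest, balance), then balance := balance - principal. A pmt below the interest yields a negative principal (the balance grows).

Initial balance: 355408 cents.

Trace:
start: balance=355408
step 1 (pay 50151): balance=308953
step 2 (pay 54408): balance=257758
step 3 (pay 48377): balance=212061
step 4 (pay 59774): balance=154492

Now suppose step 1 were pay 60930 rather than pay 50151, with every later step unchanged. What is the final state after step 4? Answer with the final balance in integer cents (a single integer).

(re-executing from step 1 with the substitution; state before step 1: balance=355408)
step 1 (pay 60930): balance=298174
step 2 (pay 54408): balance=246867
step 3 (pay 48377): balance=201057
step 4 (pay 59774): balance=143373

143373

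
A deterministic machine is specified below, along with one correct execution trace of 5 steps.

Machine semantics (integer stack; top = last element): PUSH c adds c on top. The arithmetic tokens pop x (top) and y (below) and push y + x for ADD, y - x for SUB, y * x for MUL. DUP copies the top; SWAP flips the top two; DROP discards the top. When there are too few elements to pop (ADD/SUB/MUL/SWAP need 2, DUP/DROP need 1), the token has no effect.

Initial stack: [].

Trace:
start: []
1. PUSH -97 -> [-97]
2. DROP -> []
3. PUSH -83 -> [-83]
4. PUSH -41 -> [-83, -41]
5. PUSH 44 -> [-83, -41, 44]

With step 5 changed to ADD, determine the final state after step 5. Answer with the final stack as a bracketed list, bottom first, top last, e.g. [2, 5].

[-124]

(re-executing from step 5 with the substitution; state before step 5: [-83, -41])
5. ADD -> [-124]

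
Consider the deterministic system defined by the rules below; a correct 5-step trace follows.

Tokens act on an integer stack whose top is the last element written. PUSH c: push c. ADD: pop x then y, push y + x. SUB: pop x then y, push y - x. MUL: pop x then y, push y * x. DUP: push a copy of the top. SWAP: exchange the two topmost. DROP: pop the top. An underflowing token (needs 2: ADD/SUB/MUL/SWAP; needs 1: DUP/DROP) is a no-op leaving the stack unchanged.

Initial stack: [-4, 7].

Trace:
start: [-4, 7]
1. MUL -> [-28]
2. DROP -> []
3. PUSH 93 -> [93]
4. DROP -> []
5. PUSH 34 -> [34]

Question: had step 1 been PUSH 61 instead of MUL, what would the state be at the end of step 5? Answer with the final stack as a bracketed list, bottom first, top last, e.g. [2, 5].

[-4, 7, 34]

(re-executing from step 1 with the substitution; state before step 1: [-4, 7])
1. PUSH 61 -> [-4, 7, 61]
2. DROP -> [-4, 7]
3. PUSH 93 -> [-4, 7, 93]
4. DROP -> [-4, 7]
5. PUSH 34 -> [-4, 7, 34]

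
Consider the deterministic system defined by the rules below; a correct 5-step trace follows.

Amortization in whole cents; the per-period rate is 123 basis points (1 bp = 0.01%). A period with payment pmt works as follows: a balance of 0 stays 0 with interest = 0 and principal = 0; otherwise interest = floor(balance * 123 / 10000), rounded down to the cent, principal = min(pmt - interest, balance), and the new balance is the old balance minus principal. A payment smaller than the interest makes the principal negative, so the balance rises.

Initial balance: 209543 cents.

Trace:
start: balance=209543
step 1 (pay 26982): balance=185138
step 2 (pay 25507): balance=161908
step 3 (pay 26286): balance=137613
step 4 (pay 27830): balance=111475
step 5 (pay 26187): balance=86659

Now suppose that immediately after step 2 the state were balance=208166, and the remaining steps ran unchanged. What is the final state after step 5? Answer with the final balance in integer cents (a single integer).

state after step 2 := balance=208166
step 3 (pay 26286): balance=184440
step 4 (pay 27830): balance=158878
step 5 (pay 26187): balance=134645

134645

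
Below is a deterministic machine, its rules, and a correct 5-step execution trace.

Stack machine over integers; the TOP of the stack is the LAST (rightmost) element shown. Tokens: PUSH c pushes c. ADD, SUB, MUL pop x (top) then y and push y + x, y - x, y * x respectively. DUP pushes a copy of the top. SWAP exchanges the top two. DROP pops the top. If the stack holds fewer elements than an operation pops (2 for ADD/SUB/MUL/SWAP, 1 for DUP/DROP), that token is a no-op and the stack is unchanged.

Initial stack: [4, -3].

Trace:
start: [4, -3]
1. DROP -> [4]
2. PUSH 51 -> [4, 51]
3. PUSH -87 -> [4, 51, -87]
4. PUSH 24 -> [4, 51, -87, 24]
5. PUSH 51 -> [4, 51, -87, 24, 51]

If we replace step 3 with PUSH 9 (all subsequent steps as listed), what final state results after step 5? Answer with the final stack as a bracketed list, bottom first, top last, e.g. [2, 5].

[4, 51, 9, 24, 51]

(re-executing from step 3 with the substitution; state before step 3: [4, 51])
3. PUSH 9 -> [4, 51, 9]
4. PUSH 24 -> [4, 51, 9, 24]
5. PUSH 51 -> [4, 51, 9, 24, 51]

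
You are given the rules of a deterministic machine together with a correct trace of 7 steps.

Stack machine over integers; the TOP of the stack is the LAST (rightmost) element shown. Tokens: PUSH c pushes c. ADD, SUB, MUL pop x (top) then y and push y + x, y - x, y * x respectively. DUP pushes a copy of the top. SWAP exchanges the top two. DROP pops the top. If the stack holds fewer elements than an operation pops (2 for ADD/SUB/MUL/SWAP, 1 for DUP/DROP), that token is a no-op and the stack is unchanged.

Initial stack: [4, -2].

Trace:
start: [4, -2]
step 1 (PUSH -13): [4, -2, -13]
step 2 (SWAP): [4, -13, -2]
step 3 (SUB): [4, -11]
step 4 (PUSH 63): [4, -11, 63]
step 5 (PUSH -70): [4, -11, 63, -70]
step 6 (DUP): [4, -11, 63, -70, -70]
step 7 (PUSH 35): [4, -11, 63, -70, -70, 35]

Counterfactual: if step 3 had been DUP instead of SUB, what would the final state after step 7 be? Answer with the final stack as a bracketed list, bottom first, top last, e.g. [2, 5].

(re-executing from step 3 with the substitution; state before step 3: [4, -13, -2])
step 3 (DUP): [4, -13, -2, -2]
step 4 (PUSH 63): [4, -13, -2, -2, 63]
step 5 (PUSH -70): [4, -13, -2, -2, 63, -70]
step 6 (DUP): [4, -13, -2, -2, 63, -70, -70]
step 7 (PUSH 35): [4, -13, -2, -2, 63, -70, -70, 35]

[4, -13, -2, -2, 63, -70, -70, 35]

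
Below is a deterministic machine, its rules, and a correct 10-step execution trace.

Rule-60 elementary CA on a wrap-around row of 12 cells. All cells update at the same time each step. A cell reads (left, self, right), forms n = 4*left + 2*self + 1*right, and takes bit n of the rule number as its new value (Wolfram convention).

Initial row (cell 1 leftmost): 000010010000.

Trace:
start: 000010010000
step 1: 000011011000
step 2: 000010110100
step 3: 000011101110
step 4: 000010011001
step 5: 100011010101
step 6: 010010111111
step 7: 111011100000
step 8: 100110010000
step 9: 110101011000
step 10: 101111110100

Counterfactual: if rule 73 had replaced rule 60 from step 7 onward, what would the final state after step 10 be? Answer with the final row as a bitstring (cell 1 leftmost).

(re-executing steps 7..10 under rule 73; state before step 7: 010010111111)
step 7: 000000100001
step 8: 011110001100
step 9: 010010101101
step 10: 000000001100

000000001100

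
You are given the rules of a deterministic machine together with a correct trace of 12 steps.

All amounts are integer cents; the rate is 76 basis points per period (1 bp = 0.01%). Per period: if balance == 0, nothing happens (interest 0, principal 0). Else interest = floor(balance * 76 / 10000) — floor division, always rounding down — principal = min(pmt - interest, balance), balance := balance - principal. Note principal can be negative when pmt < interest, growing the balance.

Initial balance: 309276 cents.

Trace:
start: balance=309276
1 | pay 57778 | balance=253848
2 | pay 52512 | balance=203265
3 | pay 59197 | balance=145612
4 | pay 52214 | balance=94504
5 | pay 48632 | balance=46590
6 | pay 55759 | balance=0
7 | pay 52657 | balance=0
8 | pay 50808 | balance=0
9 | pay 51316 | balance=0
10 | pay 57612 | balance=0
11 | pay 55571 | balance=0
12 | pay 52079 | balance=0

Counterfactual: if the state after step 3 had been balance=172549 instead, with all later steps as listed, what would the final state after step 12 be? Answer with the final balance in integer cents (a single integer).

state after step 3 := balance=172549
4 | pay 52214 | balance=121646
5 | pay 48632 | balance=73938
6 | pay 55759 | balance=18740
7 | pay 52657 | balance=0
8 | pay 50808 | balance=0
9 | pay 51316 | balance=0
10 | pay 57612 | balance=0
11 | pay 55571 | balance=0
12 | pay 52079 | balance=0

0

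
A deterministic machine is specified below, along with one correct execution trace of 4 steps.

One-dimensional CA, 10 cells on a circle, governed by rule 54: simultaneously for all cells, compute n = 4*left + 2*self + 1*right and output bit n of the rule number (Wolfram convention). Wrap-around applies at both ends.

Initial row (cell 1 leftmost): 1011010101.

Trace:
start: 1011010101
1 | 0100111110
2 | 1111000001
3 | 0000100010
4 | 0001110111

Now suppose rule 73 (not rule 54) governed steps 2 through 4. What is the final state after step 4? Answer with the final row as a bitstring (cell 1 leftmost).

(re-executing steps 2..4 under rule 73; state before step 2: 0100111110)
2 | 0000100010
3 | 1110001000
4 | 1010100010

1010100010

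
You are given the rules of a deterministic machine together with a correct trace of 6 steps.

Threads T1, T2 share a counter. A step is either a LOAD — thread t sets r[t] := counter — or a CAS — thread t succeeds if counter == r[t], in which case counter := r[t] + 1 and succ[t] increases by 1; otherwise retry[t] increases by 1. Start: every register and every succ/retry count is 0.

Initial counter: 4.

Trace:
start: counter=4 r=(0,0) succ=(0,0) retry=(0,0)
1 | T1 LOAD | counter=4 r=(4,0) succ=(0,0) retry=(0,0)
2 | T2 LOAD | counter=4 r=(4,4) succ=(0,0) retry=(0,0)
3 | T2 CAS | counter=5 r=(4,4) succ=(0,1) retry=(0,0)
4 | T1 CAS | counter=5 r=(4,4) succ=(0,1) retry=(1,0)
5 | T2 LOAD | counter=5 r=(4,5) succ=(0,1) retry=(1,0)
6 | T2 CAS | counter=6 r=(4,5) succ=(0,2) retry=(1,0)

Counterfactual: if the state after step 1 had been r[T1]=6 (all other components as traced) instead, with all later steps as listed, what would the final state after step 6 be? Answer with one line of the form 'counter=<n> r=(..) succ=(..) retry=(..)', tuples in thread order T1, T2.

counter=6 r=(6,5) succ=(0,2) retry=(1,0)

state after step 1 := counter=4 r=(6,0) succ=(0,0) retry=(0,0)
2 | T2 LOAD | counter=4 r=(6,4) succ=(0,0) retry=(0,0)
3 | T2 CAS | counter=5 r=(6,4) succ=(0,1) retry=(0,0)
4 | T1 CAS | counter=5 r=(6,4) succ=(0,1) retry=(1,0)
5 | T2 LOAD | counter=5 r=(6,5) succ=(0,1) retry=(1,0)
6 | T2 CAS | counter=6 r=(6,5) succ=(0,2) retry=(1,0)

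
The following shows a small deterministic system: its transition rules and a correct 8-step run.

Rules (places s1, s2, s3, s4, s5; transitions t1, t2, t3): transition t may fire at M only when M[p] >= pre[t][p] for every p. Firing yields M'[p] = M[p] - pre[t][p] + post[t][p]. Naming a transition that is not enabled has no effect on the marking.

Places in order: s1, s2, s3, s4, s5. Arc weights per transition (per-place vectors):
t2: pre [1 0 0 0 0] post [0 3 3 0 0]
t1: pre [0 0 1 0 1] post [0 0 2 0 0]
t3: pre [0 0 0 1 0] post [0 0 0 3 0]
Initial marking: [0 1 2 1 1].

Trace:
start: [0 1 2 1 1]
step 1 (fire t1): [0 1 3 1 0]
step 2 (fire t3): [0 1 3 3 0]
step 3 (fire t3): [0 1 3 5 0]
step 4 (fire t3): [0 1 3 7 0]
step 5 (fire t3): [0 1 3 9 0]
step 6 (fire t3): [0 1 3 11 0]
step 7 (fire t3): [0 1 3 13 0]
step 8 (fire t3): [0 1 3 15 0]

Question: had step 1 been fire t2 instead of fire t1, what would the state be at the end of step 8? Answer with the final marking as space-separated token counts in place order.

0 1 2 15 1

(re-executing from step 1 with the substitution; state before step 1: [0 1 2 1 1])
step 1 (fire t2): [0 1 2 1 1]
step 2 (fire t3): [0 1 2 3 1]
step 3 (fire t3): [0 1 2 5 1]
step 4 (fire t3): [0 1 2 7 1]
step 5 (fire t3): [0 1 2 9 1]
step 6 (fire t3): [0 1 2 11 1]
step 7 (fire t3): [0 1 2 13 1]
step 8 (fire t3): [0 1 2 15 1]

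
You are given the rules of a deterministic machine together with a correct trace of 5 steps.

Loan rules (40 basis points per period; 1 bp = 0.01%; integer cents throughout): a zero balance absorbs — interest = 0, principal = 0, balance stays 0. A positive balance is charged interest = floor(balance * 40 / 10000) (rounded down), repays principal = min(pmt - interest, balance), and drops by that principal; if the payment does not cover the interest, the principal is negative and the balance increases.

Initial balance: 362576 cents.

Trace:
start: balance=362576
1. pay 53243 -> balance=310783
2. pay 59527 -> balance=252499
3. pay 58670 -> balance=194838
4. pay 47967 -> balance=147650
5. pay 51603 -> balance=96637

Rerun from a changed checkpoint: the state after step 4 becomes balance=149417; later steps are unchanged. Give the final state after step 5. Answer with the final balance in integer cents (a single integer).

state after step 4 := balance=149417
5. pay 51603 -> balance=98411

98411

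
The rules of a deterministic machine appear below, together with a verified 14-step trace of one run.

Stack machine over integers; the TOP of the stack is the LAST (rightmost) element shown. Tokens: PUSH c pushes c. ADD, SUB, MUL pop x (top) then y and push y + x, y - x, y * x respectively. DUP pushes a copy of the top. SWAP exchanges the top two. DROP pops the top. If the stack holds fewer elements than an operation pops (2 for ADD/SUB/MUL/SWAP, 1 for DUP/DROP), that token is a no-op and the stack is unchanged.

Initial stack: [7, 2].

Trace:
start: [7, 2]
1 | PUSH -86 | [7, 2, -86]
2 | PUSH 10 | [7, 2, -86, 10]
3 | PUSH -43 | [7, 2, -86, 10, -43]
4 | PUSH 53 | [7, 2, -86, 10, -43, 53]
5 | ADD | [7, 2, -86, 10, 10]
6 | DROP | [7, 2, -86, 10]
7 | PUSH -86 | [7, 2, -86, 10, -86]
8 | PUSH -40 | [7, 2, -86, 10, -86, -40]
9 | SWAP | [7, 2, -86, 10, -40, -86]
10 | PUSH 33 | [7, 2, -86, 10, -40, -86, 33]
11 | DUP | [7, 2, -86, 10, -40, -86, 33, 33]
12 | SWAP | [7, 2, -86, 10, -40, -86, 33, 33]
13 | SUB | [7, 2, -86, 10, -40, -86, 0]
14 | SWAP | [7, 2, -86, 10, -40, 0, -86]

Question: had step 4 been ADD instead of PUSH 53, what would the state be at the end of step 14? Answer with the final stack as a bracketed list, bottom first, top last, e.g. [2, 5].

(re-executing from step 4 with the substitution; state before step 4: [7, 2, -86, 10, -43])
4 | ADD | [7, 2, -86, -33]
5 | ADD | [7, 2, -119]
6 | DROP | [7, 2]
7 | PUSH -86 | [7, 2, -86]
8 | PUSH -40 | [7, 2, -86, -40]
9 | SWAP | [7, 2, -40, -86]
10 | PUSH 33 | [7, 2, -40, -86, 33]
11 | DUP | [7, 2, -40, -86, 33, 33]
12 | SWAP | [7, 2, -40, -86, 33, 33]
13 | SUB | [7, 2, -40, -86, 0]
14 | SWAP | [7, 2, -40, 0, -86]

[7, 2, -40, 0, -86]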